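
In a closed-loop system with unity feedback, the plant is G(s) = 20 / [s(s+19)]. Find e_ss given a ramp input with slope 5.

System type = 1 (one pole at s=0).
K_v = lim_{s→0} s·G(s) = 20 / (19) = 20/19.
e_ss = 5/K_v = 5/(20/19) = 4.75.

4.75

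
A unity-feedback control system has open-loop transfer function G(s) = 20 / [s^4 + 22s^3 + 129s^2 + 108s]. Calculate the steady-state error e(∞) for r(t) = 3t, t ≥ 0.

Lowest-order denominator term is 108s, so the open loop has 1 pole at the origin → type 1 system.
K_v = lim_{s→0} s·G(s) = 20 / 108 = 5/27.
e_ss = 3/K_v = 3/(5/27) = 16.2.

16.2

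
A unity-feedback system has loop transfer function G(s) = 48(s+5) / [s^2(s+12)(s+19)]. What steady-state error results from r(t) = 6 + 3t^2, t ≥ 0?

5.7

System type = 2 (two poles at s=0). By superposition:
  • 6: tracked with zero error.
  • 3t^2: e_ss = 6/K_a with K_a=20/19 → 5.7.
Total e_ss = 5.7.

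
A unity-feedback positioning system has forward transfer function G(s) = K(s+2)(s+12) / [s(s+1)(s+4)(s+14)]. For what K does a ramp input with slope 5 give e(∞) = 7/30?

System type = 1 (one pole at s=0).
K_v = lim_{s→0} s·G(s) = K·2·12 / (1·4·14) = (3/7)·K.
e_ss = 5/K_v = 7/30 ⇒ K_v = 150/7 ⇒ K = (150/7)/(3/7) = 50.

50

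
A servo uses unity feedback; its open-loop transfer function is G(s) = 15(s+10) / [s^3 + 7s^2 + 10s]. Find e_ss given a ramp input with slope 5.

Factoring s from the denominator leaves a polynomial with constant term 10, so the system is type 1.
K_v = lim_{s→0} s·G(s) = 15·10 / 10 = 15.
e_ss = 5/K_v = 5/15 = 1/3.

1/3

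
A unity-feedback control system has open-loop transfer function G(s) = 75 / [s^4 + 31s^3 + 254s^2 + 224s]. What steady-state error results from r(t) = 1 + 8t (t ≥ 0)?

Lowest-order denominator term is 224s, so the open loop has 1 pole at the origin → type 1 system. By superposition:
  • 1: tracked with zero error.
  • 8t: e_ss = 8/K_v with K_v=75/224 → 1792/75.
Total e_ss = 1792/75.

1792/75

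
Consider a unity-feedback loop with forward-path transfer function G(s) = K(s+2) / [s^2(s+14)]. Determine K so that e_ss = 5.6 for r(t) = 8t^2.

System type = 2 (two poles at s=0).
K_a = lim_{s→0} s^2·G(s) = K·2 / (14) = (1/7)·K.
e_ss = 16/K_a = 5.6 ⇒ K_a = 20/7 ⇒ K = (20/7)/(1/7) = 20.

20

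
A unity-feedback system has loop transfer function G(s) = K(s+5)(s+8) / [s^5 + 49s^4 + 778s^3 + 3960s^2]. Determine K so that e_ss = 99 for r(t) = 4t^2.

The denominator has no term below 3960s^2 — 2 poles at s=0, type 2.
K_a = lim_{s→0} s^2·G(s) = K·5·8 / 3960 = (1/99)·K.
e_ss = 8/K_a = 99 ⇒ K_a = 8/99 ⇒ K = (8/99)/(1/99) = 8.

8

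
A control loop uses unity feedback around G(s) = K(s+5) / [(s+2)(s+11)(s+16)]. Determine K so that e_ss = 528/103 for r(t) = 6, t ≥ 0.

The open loop has no poles at the origin → type 0 system.
K_p = lim_{s→0} G(s) = K·5 / (2·11·16) = (5/352)·K.
e_ss = 6/(1 + K_p) = 528/103 ⇒ 1 + (5/352)·K = 103/88 ⇒ K = 12.

12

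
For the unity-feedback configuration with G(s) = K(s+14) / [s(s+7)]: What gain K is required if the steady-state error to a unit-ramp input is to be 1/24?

12

G(s) has one factor of s in the denominator, so the system is type 1.
K_v = lim_{s→0} s·G(s) = K·14 / (7) = 2·K.
e_ss = 1/K_v = 1/24 ⇒ K_v = 24 ⇒ K = 24/2 = 12.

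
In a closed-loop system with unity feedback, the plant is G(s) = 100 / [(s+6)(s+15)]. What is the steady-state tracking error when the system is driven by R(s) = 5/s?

No free integrators in G(s): this is a type 0 system.
K_p = lim_{s→0} G(s) = 100 / (6·15) = 10/9.
e_ss = 5/(1 + K_p) = 5/(19/9) = 45/19.

45/19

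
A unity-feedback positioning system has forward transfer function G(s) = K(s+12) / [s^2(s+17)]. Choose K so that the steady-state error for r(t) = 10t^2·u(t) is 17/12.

20

System type = 2 (two poles at s=0).
K_a = lim_{s→0} s^2·G(s) = K·12 / (17) = (12/17)·K.
e_ss = 20/K_a = 17/12 ⇒ K_a = 240/17 ⇒ K = (240/17)/(12/17) = 20.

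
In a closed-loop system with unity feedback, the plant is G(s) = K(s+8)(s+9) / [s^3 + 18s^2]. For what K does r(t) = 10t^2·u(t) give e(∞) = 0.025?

200

Factoring s^2 from the denominator leaves a polynomial with constant term 18, so the system is type 2.
K_a = lim_{s→0} s^2·G(s) = K·8·9 / 18 = 4·K.
e_ss = 20/K_a = 0.025 ⇒ K_a = 800 ⇒ K = 800/4 = 200.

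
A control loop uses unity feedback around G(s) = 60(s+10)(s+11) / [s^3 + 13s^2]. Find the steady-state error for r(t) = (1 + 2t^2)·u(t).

Factoring s^2 from the denominator leaves a polynomial with constant term 13, so the system is type 2. Treating each term separately:
  • 1: tracked with zero error.
  • 2t^2: e_ss = 4/K_a with K_a=6600/13 → 13/1650.
Total e_ss = 13/1650.

13/1650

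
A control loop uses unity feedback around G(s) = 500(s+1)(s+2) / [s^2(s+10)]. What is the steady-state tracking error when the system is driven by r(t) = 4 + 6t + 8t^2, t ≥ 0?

G(s) has two factors of s in the denominator, so the system is type 2. Treating each term separately:
  • 4: tracked with zero error.
  • 6t: tracked with zero error.
  • 8t^2: e_ss = 16/K_a with K_a=100 → 0.16.
Total e_ss = 0.16.

0.16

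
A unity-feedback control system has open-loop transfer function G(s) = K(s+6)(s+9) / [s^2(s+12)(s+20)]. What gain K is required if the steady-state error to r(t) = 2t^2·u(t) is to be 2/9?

G(s) has two factors of s in the denominator, so the system is type 2.
K_a = lim_{s→0} s^2·G(s) = K·6·9 / (12·20) = 0.225·K.
e_ss = 4/K_a = 2/9 ⇒ K_a = 18 ⇒ K = 18/0.225 = 80.

80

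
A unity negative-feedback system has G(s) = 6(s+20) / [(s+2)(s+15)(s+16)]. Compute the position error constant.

G(s) has no factors of s in the denominator, so the system is type 0.
K_p = lim_{s→0} G(s) = 6·20 / (2·15·16) = 0.25.

0.25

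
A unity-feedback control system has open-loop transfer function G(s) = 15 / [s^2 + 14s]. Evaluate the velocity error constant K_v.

Lowest-order denominator term is 14s, so the open loop has 1 pole at the origin → type 1 system.
K_v = lim_{s→0} s·G(s) = 15 / 14 = 15/14.

15/14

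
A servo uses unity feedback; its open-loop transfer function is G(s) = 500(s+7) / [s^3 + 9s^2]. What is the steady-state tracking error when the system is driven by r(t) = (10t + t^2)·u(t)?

Lowest-order denominator term is 9s^2, so the open loop has 2 poles at the origin → type 2 system. Treating each term separately:
  • 10t: tracked with zero error.
  • t^2: e_ss = 2/K_a with K_a=3500/9 → 9/1750.
Total e_ss = 9/1750.

9/1750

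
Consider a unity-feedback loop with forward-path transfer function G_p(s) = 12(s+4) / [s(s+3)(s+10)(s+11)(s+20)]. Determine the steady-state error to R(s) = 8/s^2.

1100

System type = 1 (one pole at s=0).
K_v = lim_{s→0} s·G_p(s) = 12·4 / (3·10·11·20) = 2/275.
e_ss = 8/K_v = 8/(2/275) = 1100.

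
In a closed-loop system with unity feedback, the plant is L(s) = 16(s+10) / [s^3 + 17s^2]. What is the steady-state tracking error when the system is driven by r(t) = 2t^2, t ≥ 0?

The denominator has no term below 17s^2 — 2 poles at s=0, type 2.
K_a = lim_{s→0} s^2·L(s) = 16·10 / 17 = 160/17.
r(t) = 2t^2 gives R(s) = 4/s^3.
e_ss = 4/K_a = 4/(160/17) = 0.425.

0.425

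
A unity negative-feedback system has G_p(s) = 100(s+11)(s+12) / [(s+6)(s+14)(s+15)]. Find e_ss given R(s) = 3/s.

63/241

G_p(s) has no factors of s in the denominator, so the system is type 0.
K_p = lim_{s→0} G_p(s) = 100·11·12 / (6·14·15) = 220/21.
e_ss = 3/(1 + K_p) = 3/(241/21) = 63/241.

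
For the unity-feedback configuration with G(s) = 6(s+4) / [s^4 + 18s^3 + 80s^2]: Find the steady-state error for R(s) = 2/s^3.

Lowest-order denominator term is 80s^2, so the open loop has 2 poles at the origin → type 2 system.
K_a = lim_{s→0} s^2·G(s) = 6·4 / 80 = 0.3.
r(t) = t^2 gives R(s) = 2/s^3.
e_ss = 2/K_a = 2/0.3 = 20/3.

20/3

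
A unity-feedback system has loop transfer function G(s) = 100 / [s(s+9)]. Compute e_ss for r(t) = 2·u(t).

System type = 1 (one pole at s=0).
A type-1 system has K_p = ∞, so it tracks a step input with zero steady-state error.

0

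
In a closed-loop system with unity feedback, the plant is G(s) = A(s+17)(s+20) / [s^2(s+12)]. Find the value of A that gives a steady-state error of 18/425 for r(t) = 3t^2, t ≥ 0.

Two free integrators in G(s): this is a type 2 system.
K_a = lim_{s→0} s^2·G(s) = A·17·20 / (12) = (85/3)·A.
e_ss = 6/K_a = 18/425 ⇒ K_a = 425/3 ⇒ A = (425/3)/(85/3) = 5.

5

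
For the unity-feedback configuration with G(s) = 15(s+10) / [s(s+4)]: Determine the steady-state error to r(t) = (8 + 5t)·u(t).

One free integrator in G(s): this is a type 1 system. By superposition:
  • 8: tracked with zero error.
  • 5t: e_ss = 5/K_v with K_v=37.5 → 2/15.
Total e_ss = 2/15.

2/15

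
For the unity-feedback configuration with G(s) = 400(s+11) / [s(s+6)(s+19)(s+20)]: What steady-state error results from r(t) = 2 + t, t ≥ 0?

G(s) has one factor of s in the denominator, so the system is type 1. By superposition:
  • 2: tracked with zero error.
  • t: e_ss = 1/K_v with K_v=110/57 → 57/110.
Total e_ss = 57/110.

57/110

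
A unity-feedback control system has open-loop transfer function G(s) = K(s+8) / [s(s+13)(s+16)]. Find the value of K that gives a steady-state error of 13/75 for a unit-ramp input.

System type = 1 (one pole at s=0).
K_v = lim_{s→0} s·G(s) = K·8 / (13·16) = (1/26)·K.
e_ss = 1/K_v = 13/75 ⇒ K_v = 75/13 ⇒ K = (75/13)/(1/26) = 150.

150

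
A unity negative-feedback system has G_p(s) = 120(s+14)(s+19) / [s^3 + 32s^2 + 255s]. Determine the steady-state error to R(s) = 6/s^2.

51/1064

Factoring s from the denominator leaves a polynomial with constant term 255, so the system is type 1.
K_v = lim_{s→0} s·G_p(s) = 120·14·19 / 255 = 2128/17.
e_ss = 6/K_v = 6/(2128/17) = 51/1064.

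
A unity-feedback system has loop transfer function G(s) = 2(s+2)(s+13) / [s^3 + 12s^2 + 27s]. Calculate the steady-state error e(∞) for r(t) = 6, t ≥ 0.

0

Lowest-order denominator term is 27s, so the open loop has 1 pole at the origin → type 1 system.
A type-1 system has K_p = ∞, so it tracks a step input with zero steady-state error.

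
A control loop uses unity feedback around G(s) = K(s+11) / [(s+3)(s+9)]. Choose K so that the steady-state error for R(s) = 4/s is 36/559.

G(s) has no factors of s in the denominator, so the system is type 0.
K_p = lim_{s→0} G(s) = K·11 / (3·9) = (11/27)·K.
e_ss = 4/(1 + K_p) = 36/559 ⇒ 1 + (11/27)·K = 559/9 ⇒ K = 150.

150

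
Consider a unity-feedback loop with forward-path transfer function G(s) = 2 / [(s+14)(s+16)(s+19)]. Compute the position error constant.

System type = 0 (no poles at s=0).
K_p = lim_{s→0} G(s) = 2 / (14·16·19) = 1/2128.

1/2128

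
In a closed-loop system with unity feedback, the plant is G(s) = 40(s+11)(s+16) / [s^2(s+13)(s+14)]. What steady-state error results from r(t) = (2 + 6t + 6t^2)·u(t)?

The open loop has two poles at the origin → type 2 system. By superposition:
  • 2: tracked with zero error.
  • 6t: tracked with zero error.
  • 6t^2: e_ss = 12/K_a with K_a=3520/91 → 273/880.
Total e_ss = 273/880.

273/880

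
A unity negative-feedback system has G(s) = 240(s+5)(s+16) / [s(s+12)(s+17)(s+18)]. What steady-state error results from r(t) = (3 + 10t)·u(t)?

1.9125

The open loop has one pole at the origin → type 1 system. Treating each term separately:
  • 3: tracked with zero error.
  • 10t: e_ss = 10/K_v with K_v=800/153 → 1.9125.
Total e_ss = 1.9125.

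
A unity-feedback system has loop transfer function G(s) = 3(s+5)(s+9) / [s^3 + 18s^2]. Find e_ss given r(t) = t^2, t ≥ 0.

Factoring s^2 from the denominator leaves a polynomial with constant term 18, so the system is type 2.
K_a = lim_{s→0} s^2·G(s) = 3·5·9 / 18 = 7.5.
r(t) = t^2 gives R(s) = 2/s^3.
e_ss = 2/K_a = 2/7.5 = 4/15.

4/15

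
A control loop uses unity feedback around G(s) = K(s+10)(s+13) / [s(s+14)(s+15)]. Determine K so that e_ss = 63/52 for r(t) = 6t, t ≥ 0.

G(s) has one factor of s in the denominator, so the system is type 1.
K_v = lim_{s→0} s·G(s) = K·10·13 / (14·15) = (13/21)·K.
e_ss = 6/K_v = 63/52 ⇒ K_v = 104/21 ⇒ K = (104/21)/(13/21) = 8.

8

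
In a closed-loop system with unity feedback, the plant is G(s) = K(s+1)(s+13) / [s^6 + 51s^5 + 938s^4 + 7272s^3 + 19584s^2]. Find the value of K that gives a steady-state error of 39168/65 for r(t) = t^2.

5

Lowest-order denominator term is 19584s^2, so the open loop has 2 poles at the origin → type 2 system.
K_a = lim_{s→0} s^2·G(s) = K·1·13 / 19584 = (13/19584)·K.
e_ss = 2/K_a = 39168/65 ⇒ K_a = 65/19584 ⇒ K = (65/19584)/(13/19584) = 5.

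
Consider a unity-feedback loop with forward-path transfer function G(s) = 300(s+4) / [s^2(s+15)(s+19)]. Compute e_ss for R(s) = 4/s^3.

The open loop has two poles at the origin → type 2 system.
K_a = lim_{s→0} s^2·G(s) = 300·4 / (15·19) = 80/19.
r(t) = 2t^2 gives R(s) = 4/s^3.
e_ss = 4/K_a = 4/(80/19) = 0.95.

0.95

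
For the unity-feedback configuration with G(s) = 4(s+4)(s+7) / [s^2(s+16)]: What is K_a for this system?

Two free integrators in G(s): this is a type 2 system.
K_a = lim_{s→0} s^2·G(s) = 4·4·7 / (16) = 7.

7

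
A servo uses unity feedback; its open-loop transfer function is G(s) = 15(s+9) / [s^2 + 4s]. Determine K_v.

The denominator has no term below 4s — 1 pole at s=0, type 1.
K_v = lim_{s→0} s·G(s) = 15·9 / 4 = 33.75.

33.75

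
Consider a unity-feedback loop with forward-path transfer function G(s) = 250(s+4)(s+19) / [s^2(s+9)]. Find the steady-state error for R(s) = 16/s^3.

System type = 2 (two poles at s=0).
K_a = lim_{s→0} s^2·G(s) = 250·4·19 / (9) = 19000/9.
r(t) = 8t^2 gives R(s) = 16/s^3.
e_ss = 16/K_a = 16/(19000/9) = 18/2375.

18/2375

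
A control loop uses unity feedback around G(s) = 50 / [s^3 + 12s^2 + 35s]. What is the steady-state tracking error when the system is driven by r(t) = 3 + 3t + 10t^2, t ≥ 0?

infinity

The denominator has no term below 35s — 1 pole at s=0, type 1. Taking each input component in turn:
  • 3: tracked with zero error.
  • 3t: e_ss = 3/K_v with K_v=10/7 → 2.1.
  • 10t^2: a type-1 system cannot track it, e_ss → ∞.
The unbounded component dominates.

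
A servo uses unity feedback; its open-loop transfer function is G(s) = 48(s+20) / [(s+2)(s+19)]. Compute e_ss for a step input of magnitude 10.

190/499

The open loop has no poles at the origin → type 0 system.
K_p = lim_{s→0} G(s) = 48·20 / (2·19) = 480/19.
e_ss = 10/(1 + K_p) = 10/(499/19) = 190/499.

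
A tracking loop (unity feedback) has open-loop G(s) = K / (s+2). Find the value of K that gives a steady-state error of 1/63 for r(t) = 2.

No free integrators in G(s): this is a type 0 system.
K_p = lim_{s→0} G(s) = K / (2) = 0.5·K.
e_ss = 2/(1 + K_p) = 1/63 ⇒ 1 + 0.5·K = 126 ⇒ K = 250.

250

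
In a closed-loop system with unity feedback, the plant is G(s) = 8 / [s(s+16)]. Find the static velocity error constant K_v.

0.5

One free integrator in G(s): this is a type 1 system.
K_v = lim_{s→0} s·G(s) = 8 / (16) = 0.5.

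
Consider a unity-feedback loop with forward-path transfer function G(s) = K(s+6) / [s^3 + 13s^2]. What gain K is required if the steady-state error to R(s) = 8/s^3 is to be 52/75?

25

Factoring s^2 from the denominator leaves a polynomial with constant term 13, so the system is type 2.
K_a = lim_{s→0} s^2·G(s) = K·6 / 13 = (6/13)·K.
e_ss = 8/K_a = 52/75 ⇒ K_a = 150/13 ⇒ K = (150/13)/(6/13) = 25.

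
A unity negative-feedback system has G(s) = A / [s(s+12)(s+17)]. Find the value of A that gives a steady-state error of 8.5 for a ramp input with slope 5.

120

The open loop has one pole at the origin → type 1 system.
K_v = lim_{s→0} s·G(s) = A / (12·17) = (1/204)·A.
e_ss = 5/K_v = 8.5 ⇒ K_v = 10/17 ⇒ A = (10/17)/(1/204) = 120.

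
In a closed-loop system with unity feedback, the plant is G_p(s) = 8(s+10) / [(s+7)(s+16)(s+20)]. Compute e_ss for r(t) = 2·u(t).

System type = 0 (no poles at s=0).
K_p = lim_{s→0} G_p(s) = 8·10 / (7·16·20) = 1/28.
e_ss = 2/(1 + K_p) = 2/(29/28) = 56/29.

56/29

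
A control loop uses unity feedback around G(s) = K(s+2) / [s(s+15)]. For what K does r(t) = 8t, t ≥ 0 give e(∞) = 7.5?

8

The open loop has one pole at the origin → type 1 system.
K_v = lim_{s→0} s·G(s) = K·2 / (15) = (2/15)·K.
e_ss = 8/K_v = 7.5 ⇒ K_v = 16/15 ⇒ K = (16/15)/(2/15) = 8.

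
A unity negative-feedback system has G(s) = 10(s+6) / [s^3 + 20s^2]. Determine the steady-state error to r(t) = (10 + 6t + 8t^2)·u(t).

Lowest-order denominator term is 20s^2, so the open loop has 2 poles at the origin → type 2 system. Taking each input component in turn:
  • 10: tracked with zero error.
  • 6t: tracked with zero error.
  • 8t^2: e_ss = 16/K_a with K_a=3 → 16/3.
Total e_ss = 16/3.

16/3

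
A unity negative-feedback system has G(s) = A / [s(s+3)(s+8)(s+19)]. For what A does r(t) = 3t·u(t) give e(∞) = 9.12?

150

G(s) has one factor of s in the denominator, so the system is type 1.
K_v = lim_{s→0} s·G(s) = A / (3·8·19) = (1/456)·A.
e_ss = 3/K_v = 9.12 ⇒ K_v = 25/76 ⇒ A = (25/76)/(1/456) = 150.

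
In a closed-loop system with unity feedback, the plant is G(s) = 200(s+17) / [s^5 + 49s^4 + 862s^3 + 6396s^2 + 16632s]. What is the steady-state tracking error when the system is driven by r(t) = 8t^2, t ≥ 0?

infinity

Factoring s from the denominator leaves a polynomial with constant term 16632, so the system is type 1.
For a type-1 system K_a = 0, so e_ss to a parabolic input is unbounded.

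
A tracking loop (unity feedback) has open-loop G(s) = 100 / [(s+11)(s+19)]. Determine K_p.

No free integrators in G(s): this is a type 0 system.
K_p = lim_{s→0} G(s) = 100 / (11·19) = 100/209.

100/209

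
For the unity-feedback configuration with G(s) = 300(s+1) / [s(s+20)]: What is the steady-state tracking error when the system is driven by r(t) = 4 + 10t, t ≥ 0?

2/3

System type = 1 (one pole at s=0). Treating each term separately:
  • 4: tracked with zero error.
  • 10t: e_ss = 10/K_v with K_v=15 → 2/3.
Total e_ss = 2/3.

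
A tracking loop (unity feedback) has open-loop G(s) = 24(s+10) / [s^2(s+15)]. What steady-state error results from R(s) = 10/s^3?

Two free integrators in G(s): this is a type 2 system.
K_a = lim_{s→0} s^2·G(s) = 24·10 / (15) = 16.
r(t) = 5t^2 gives R(s) = 10/s^3.
e_ss = 10/K_a = 10/16 = 0.625.

0.625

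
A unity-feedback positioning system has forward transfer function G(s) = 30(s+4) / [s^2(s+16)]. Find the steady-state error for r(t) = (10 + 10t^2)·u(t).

System type = 2 (two poles at s=0). Treating each term separately:
  • 10: tracked with zero error.
  • 10t^2: e_ss = 20/K_a with K_a=7.5 → 8/3.
Total e_ss = 8/3.

8/3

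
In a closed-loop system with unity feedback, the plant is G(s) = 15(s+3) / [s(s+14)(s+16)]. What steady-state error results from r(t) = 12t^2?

The open loop has one pole at the origin → type 1 system.
K_a = lim_{s→0} s^2·G(s) = 0; the steady-state error to this parabolic input grows without bound.

infinity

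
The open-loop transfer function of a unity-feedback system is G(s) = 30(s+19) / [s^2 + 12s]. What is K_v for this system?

Factoring s from the denominator leaves a polynomial with constant term 12, so the system is type 1.
K_v = lim_{s→0} s·G(s) = 30·19 / 12 = 47.5.

47.5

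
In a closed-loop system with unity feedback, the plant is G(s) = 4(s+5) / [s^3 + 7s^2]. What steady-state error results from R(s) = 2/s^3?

0.7

The denominator has no term below 7s^2 — 2 poles at s=0, type 2.
K_a = lim_{s→0} s^2·G(s) = 4·5 / 7 = 20/7.
r(t) = t^2 gives R(s) = 2/s^3.
e_ss = 2/K_a = 2/(20/7) = 0.7.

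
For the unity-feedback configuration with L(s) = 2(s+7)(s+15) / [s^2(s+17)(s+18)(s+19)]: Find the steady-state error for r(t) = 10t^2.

Two free integrators in L(s): this is a type 2 system.
K_a = lim_{s→0} s^2·L(s) = 2·7·15 / (17·18·19) = 35/969.
r(t) = 10t^2 gives R(s) = 20/s^3.
e_ss = 20/K_a = 20/(35/969) = 3876/7.

3876/7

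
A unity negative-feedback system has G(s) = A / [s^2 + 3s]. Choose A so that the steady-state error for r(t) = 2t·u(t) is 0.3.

Lowest-order denominator term is 3s, so the open loop has 1 pole at the origin → type 1 system.
K_v = lim_{s→0} s·G(s) = A / 3 = (1/3)·A.
e_ss = 2/K_v = 0.3 ⇒ K_v = 20/3 ⇒ A = (20/3)/(1/3) = 20.

20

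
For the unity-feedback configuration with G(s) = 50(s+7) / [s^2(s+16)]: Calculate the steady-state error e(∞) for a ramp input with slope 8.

0

G(s) has two factors of s in the denominator, so the system is type 2.
A type-2 system has K_v = ∞, so it tracks a ramp input with zero steady-state error.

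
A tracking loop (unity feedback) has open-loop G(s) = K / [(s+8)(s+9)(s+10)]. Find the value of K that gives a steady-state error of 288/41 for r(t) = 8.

The open loop has no poles at the origin → type 0 system.
K_p = lim_{s→0} G(s) = K / (8·9·10) = (1/720)·K.
e_ss = 8/(1 + K_p) = 288/41 ⇒ 1 + (1/720)·K = 41/36 ⇒ K = 100.

100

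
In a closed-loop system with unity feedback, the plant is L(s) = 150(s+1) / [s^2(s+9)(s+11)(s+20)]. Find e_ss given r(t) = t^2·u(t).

System type = 2 (two poles at s=0).
K_a = lim_{s→0} s^2·L(s) = 150·1 / (9·11·20) = 5/66.
r(t) = t^2 gives R(s) = 2/s^3.
e_ss = 2/K_a = 2/(5/66) = 26.4.

26.4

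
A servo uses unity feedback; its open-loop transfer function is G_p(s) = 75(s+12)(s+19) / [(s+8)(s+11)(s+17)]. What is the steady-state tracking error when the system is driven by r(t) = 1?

G_p(s) has no factors of s in the denominator, so the system is type 0.
K_p = lim_{s→0} G_p(s) = 75·12·19 / (8·11·17) = 4275/374.
e_ss = 1/(1 + K_p) = 1/(4649/374) = 374/4649.

374/4649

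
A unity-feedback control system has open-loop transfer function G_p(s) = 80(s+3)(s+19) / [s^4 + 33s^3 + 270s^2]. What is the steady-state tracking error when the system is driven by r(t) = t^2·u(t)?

Factoring s^2 from the denominator leaves a polynomial with constant term 270, so the system is type 2.
K_a = lim_{s→0} s^2·G_p(s) = 80·3·19 / 270 = 152/9.
r(t) = t^2 gives R(s) = 2/s^3.
e_ss = 2/K_a = 2/(152/9) = 9/76.

9/76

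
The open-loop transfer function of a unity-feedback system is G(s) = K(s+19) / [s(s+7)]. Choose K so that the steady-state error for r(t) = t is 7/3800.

One free integrator in G(s): this is a type 1 system.
K_v = lim_{s→0} s·G(s) = K·19 / (7) = (19/7)·K.
e_ss = 1/K_v = 7/3800 ⇒ K_v = 3800/7 ⇒ K = (3800/7)/(19/7) = 200.

200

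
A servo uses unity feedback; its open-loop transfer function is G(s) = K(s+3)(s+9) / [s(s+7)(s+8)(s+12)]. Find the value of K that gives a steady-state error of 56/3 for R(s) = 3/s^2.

4

G(s) has one factor of s in the denominator, so the system is type 1.
K_v = lim_{s→0} s·G(s) = K·3·9 / (7·8·12) = (9/224)·K.
e_ss = 3/K_v = 56/3 ⇒ K_v = 9/56 ⇒ K = (9/56)/(9/224) = 4.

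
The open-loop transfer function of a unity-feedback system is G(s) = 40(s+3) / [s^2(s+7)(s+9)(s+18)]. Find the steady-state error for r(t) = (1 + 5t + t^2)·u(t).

System type = 2 (two poles at s=0). Taking each input component in turn:
  • 1: tracked with zero error.
  • 5t: tracked with zero error.
  • t^2: e_ss = 2/K_a with K_a=20/189 → 18.9.
Total e_ss = 18.9.

18.9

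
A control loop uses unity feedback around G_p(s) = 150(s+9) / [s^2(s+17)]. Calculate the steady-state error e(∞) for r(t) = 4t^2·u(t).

68/675

System type = 2 (two poles at s=0).
K_a = lim_{s→0} s^2·G_p(s) = 150·9 / (17) = 1350/17.
r(t) = 4t^2 gives R(s) = 8/s^3.
e_ss = 8/K_a = 8/(1350/17) = 68/675.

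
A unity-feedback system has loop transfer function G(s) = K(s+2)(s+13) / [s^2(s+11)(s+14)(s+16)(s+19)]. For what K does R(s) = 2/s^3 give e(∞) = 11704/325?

100

The open loop has two poles at the origin → type 2 system.
K_a = lim_{s→0} s^2·G(s) = K·2·13 / (11·14·16·19) = (13/23408)·K.
e_ss = 2/K_a = 11704/325 ⇒ K_a = 325/5852 ⇒ K = (325/5852)/(13/23408) = 100.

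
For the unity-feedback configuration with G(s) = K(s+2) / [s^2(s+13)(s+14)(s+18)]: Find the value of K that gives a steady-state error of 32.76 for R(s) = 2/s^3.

100

Two free integrators in G(s): this is a type 2 system.
K_a = lim_{s→0} s^2·G(s) = K·2 / (13·14·18) = (1/1638)·K.
e_ss = 2/K_a = 32.76 ⇒ K_a = 50/819 ⇒ K = (50/819)/(1/1638) = 100.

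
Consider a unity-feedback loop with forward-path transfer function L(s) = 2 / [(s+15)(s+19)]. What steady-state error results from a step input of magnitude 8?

2280/287

System type = 0 (no poles at s=0).
K_p = lim_{s→0} L(s) = 2 / (15·19) = 2/285.
e_ss = 8/(1 + K_p) = 8/(287/285) = 2280/287.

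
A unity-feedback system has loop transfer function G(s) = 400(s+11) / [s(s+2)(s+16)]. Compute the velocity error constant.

The open loop has one pole at the origin → type 1 system.
K_v = lim_{s→0} s·G(s) = 400·11 / (2·16) = 137.5.

137.5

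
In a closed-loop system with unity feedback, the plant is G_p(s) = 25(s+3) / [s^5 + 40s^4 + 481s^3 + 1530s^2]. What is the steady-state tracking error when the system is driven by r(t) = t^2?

Factoring s^2 from the denominator leaves a polynomial with constant term 1530, so the system is type 2.
K_a = lim_{s→0} s^2·G_p(s) = 25·3 / 1530 = 5/102.
r(t) = t^2 gives R(s) = 2/s^3.
e_ss = 2/K_a = 2/(5/102) = 40.8.

40.8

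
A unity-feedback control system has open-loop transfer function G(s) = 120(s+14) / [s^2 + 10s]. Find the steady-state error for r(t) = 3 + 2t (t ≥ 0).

1/84

The denominator has no term below 10s — 1 pole at s=0, type 1. Taking each input component in turn:
  • 3: tracked with zero error.
  • 2t: e_ss = 2/K_v with K_v=168 → 1/84.
Total e_ss = 1/84.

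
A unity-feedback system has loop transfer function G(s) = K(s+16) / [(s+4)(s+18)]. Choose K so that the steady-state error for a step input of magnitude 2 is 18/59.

25

System type = 0 (no poles at s=0).
K_p = lim_{s→0} G(s) = K·16 / (4·18) = (2/9)·K.
e_ss = 2/(1 + K_p) = 18/59 ⇒ 1 + (2/9)·K = 59/9 ⇒ K = 25.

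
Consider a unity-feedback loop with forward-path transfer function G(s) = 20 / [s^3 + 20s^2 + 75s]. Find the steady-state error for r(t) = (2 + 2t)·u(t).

The denominator has no term below 75s — 1 pole at s=0, type 1. Treating each term separately:
  • 2: tracked with zero error.
  • 2t: e_ss = 2/K_v with K_v=4/15 → 7.5.
Total e_ss = 7.5.

7.5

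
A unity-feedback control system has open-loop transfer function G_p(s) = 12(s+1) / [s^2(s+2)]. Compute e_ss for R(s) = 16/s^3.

Two free integrators in G_p(s): this is a type 2 system.
K_a = lim_{s→0} s^2·G_p(s) = 12·1 / (2) = 6.
r(t) = 8t^2 gives R(s) = 16/s^3.
e_ss = 16/K_a = 16/6 = 8/3.

8/3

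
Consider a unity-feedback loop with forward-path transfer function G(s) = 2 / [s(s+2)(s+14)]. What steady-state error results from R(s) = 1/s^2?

14

One free integrator in G(s): this is a type 1 system.
K_v = lim_{s→0} s·G(s) = 2 / (2·14) = 1/14.
e_ss = 1/K_v = 1/(1/14) = 14.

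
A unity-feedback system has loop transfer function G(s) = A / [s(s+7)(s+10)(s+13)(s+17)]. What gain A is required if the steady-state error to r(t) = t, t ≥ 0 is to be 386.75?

System type = 1 (one pole at s=0).
K_v = lim_{s→0} s·G(s) = A / (7·10·13·17) = (1/15470)·A.
e_ss = 1/K_v = 386.75 ⇒ K_v = 4/1547 ⇒ A = (4/1547)/(1/15470) = 40.

40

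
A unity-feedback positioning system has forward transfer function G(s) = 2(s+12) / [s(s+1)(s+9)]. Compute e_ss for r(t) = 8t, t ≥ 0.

3

One free integrator in G(s): this is a type 1 system.
K_v = lim_{s→0} s·G(s) = 2·12 / (1·9) = 8/3.
e_ss = 8/K_v = 8/(8/3) = 3.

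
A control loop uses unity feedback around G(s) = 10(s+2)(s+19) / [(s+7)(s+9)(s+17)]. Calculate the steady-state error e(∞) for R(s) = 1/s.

1071/1451

The open loop has no poles at the origin → type 0 system.
K_p = lim_{s→0} G(s) = 10·2·19 / (7·9·17) = 380/1071.
e_ss = 1/(1 + K_p) = 1/(1451/1071) = 1071/1451.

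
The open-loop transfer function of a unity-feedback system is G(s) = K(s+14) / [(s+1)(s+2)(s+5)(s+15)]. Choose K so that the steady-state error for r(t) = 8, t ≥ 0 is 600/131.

8

System type = 0 (no poles at s=0).
K_p = lim_{s→0} G(s) = K·14 / (1·2·5·15) = (7/75)·K.
e_ss = 8/(1 + K_p) = 600/131 ⇒ 1 + (7/75)·K = 131/75 ⇒ K = 8.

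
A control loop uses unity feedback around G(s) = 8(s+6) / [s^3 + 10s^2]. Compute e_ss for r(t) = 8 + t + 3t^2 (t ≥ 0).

The denominator has no term below 10s^2 — 2 poles at s=0, type 2. By superposition:
  • 8: tracked with zero error.
  • t: tracked with zero error.
  • 3t^2: e_ss = 6/K_a with K_a=4.8 → 1.25.
Total e_ss = 1.25.

1.25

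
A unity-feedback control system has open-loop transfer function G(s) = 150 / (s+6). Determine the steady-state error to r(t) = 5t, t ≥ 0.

System type = 0 (no poles at s=0).
K_v = lim_{s→0} s·G(s) = 0; the steady-state error to this ramp input grows without bound.

infinity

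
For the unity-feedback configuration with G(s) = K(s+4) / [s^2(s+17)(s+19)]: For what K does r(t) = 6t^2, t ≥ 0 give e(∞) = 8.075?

120

G(s) has two factors of s in the denominator, so the system is type 2.
K_a = lim_{s→0} s^2·G(s) = K·4 / (17·19) = (4/323)·K.
e_ss = 12/K_a = 8.075 ⇒ K_a = 480/323 ⇒ K = (480/323)/(4/323) = 120.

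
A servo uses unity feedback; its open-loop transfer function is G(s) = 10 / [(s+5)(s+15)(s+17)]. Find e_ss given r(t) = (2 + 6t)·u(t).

The open loop has no poles at the origin → type 0 system. Taking each input component in turn:
  • 2: e_ss = 2/(1+K_p) with K_p=2/255 → 510/257.
  • 6t: a type-0 system cannot track it, e_ss → ∞.
The unbounded component dominates.

infinity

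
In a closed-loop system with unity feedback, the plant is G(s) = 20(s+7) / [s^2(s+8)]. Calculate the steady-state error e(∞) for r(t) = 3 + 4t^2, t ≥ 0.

The open loop has two poles at the origin → type 2 system. By superposition:
  • 3: tracked with zero error.
  • 4t^2: e_ss = 8/K_a with K_a=17.5 → 16/35.
Total e_ss = 16/35.

16/35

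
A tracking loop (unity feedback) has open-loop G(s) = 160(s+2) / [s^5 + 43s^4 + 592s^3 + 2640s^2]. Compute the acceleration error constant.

Lowest-order denominator term is 2640s^2, so the open loop has 2 poles at the origin → type 2 system.
K_a = lim_{s→0} s^2·G(s) = 160·2 / 2640 = 4/33.

4/33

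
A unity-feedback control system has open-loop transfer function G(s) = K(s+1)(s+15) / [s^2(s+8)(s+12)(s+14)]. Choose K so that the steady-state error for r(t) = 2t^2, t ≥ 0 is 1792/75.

G(s) has two factors of s in the denominator, so the system is type 2.
K_a = lim_{s→0} s^2·G(s) = K·1·15 / (8·12·14) = (5/448)·K.
e_ss = 4/K_a = 1792/75 ⇒ K_a = 75/448 ⇒ K = (75/448)/(5/448) = 15.

15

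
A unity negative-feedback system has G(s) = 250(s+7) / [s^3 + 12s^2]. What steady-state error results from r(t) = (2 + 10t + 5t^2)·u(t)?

12/175

The denominator has no term below 12s^2 — 2 poles at s=0, type 2. By superposition:
  • 2: tracked with zero error.
  • 10t: tracked with zero error.
  • 5t^2: e_ss = 10/K_a with K_a=875/6 → 12/175.
Total e_ss = 12/175.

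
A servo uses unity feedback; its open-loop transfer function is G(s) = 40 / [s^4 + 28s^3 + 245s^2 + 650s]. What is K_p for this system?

K_p = lim_{s→0} G(s); with 1 pole at the origin the limit diverges, so K_p = ∞.

infinity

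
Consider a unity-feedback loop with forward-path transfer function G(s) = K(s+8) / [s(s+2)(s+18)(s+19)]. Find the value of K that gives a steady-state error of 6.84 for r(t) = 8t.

One free integrator in G(s): this is a type 1 system.
K_v = lim_{s→0} s·G(s) = K·8 / (2·18·19) = (2/171)·K.
e_ss = 8/K_v = 6.84 ⇒ K_v = 200/171 ⇒ K = (200/171)/(2/171) = 100.

100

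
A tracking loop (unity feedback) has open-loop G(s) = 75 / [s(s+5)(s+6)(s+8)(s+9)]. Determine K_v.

5/144

One free integrator in G(s): this is a type 1 system.
K_v = lim_{s→0} s·G(s) = 75 / (5·6·8·9) = 5/144.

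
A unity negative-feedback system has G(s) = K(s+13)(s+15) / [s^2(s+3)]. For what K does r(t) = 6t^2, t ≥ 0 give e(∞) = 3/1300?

System type = 2 (two poles at s=0).
K_a = lim_{s→0} s^2·G(s) = K·13·15 / (3) = 65·K.
e_ss = 12/K_a = 3/1300 ⇒ K_a = 5200 ⇒ K = 5200/65 = 80.

80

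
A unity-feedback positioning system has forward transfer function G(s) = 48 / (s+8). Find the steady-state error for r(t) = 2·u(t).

2/7

G(s) has no factors of s in the denominator, so the system is type 0.
K_p = lim_{s→0} G(s) = 48 / (8) = 6.
e_ss = 2/(1 + K_p) = 2/7.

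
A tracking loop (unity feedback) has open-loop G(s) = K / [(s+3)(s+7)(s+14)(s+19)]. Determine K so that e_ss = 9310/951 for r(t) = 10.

120

G(s) has no factors of s in the denominator, so the system is type 0.
K_p = lim_{s→0} G(s) = K / (3·7·14·19) = (1/5586)·K.
e_ss = 10/(1 + K_p) = 9310/951 ⇒ 1 + (1/5586)·K = 951/931 ⇒ K = 120.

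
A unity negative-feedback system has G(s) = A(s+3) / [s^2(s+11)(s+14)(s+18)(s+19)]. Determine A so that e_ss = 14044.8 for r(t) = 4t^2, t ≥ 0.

10

The open loop has two poles at the origin → type 2 system.
K_a = lim_{s→0} s^2·G(s) = A·3 / (11·14·18·19) = (1/17556)·A.
e_ss = 8/K_a = 14044.8 ⇒ K_a = 5/8778 ⇒ A = (5/8778)/(1/17556) = 10.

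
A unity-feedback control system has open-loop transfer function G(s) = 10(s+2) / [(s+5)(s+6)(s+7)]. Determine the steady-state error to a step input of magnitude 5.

105/23

No free integrators in G(s): this is a type 0 system.
K_p = lim_{s→0} G(s) = 10·2 / (5·6·7) = 2/21.
e_ss = 5/(1 + K_p) = 5/(23/21) = 105/23.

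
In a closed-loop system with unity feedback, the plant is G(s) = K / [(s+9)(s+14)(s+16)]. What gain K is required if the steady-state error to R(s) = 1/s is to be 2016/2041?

25

G(s) has no factors of s in the denominator, so the system is type 0.
K_p = lim_{s→0} G(s) = K / (9·14·16) = (1/2016)·K.
e_ss = 1/(1 + K_p) = 2016/2041 ⇒ 1 + (1/2016)·K = 2041/2016 ⇒ K = 25.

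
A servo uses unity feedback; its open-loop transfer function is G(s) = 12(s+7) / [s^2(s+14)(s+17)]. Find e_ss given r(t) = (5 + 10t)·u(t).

G(s) has two factors of s in the denominator, so the system is type 2. Treating each term separately:
  • 5: tracked with zero error.
  • 10t: tracked with zero error.
Total e_ss = 0.

0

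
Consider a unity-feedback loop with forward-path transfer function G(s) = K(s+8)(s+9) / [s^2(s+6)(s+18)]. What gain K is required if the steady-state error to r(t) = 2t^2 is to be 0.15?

G(s) has two factors of s in the denominator, so the system is type 2.
K_a = lim_{s→0} s^2·G(s) = K·8·9 / (6·18) = (2/3)·K.
e_ss = 4/K_a = 0.15 ⇒ K_a = 80/3 ⇒ K = (80/3)/(2/3) = 40.

40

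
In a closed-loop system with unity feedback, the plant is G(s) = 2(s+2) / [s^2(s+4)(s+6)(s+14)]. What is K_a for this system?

Two free integrators in G(s): this is a type 2 system.
K_a = lim_{s→0} s^2·G(s) = 2·2 / (4·6·14) = 1/84.

1/84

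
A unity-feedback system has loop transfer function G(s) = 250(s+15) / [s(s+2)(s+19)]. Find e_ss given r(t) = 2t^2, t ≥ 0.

infinity

The open loop has one pole at the origin → type 1 system.
For a type-1 system K_a = 0, so e_ss to a parabolic input is unbounded.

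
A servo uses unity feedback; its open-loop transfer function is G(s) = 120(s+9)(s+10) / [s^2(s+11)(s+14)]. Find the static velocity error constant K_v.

K_v = lim_{s→0} s·G(s); with 2 poles at the origin the limit diverges, so K_v = ∞.

infinity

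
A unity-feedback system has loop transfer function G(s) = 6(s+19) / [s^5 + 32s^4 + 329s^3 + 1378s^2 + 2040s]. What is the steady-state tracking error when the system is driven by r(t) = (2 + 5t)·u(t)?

The denominator has no term below 2040s — 1 pole at s=0, type 1. By superposition:
  • 2: tracked with zero error.
  • 5t: e_ss = 5/K_v with K_v=19/340 → 1700/19.
Total e_ss = 1700/19.

1700/19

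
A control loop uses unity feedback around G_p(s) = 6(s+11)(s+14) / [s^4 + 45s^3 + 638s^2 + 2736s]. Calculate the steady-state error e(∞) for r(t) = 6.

Factoring s from the denominator leaves a polynomial with constant term 2736, so the system is type 1.
K_p = ∞ for a type-1 system; e_ss to a step is zero.

0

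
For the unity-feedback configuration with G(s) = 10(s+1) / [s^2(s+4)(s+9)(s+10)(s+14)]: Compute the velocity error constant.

infinity

K_v = lim_{s→0} s·G(s); with 2 poles at the origin the limit diverges, so K_v = ∞.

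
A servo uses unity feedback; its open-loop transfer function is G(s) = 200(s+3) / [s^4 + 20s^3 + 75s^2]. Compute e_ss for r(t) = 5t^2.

Lowest-order denominator term is 75s^2, so the open loop has 2 poles at the origin → type 2 system.
K_a = lim_{s→0} s^2·G(s) = 200·3 / 75 = 8.
r(t) = 5t^2 gives R(s) = 10/s^3.
e_ss = 10/K_a = 10/8 = 1.25.

1.25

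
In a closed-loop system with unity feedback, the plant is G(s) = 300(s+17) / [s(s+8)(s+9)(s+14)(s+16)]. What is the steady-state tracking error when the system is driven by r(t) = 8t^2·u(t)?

One free integrator in G(s): this is a type 1 system.
K_a = lim_{s→0} s^2·G(s) = 0; the steady-state error to this parabolic input grows without bound.

infinity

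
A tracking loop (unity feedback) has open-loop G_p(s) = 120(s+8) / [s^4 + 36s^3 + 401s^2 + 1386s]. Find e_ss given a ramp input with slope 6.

Factoring s from the denominator leaves a polynomial with constant term 1386, so the system is type 1.
K_v = lim_{s→0} s·G_p(s) = 120·8 / 1386 = 160/231.
e_ss = 6/K_v = 6/(160/231) = 8.6625.

8.6625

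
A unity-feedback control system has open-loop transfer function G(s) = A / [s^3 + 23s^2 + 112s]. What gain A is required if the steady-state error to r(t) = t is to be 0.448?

Factoring s from the denominator leaves a polynomial with constant term 112, so the system is type 1.
K_v = lim_{s→0} s·G(s) = A / 112 = (1/112)·A.
e_ss = 1/K_v = 0.448 ⇒ K_v = 125/56 ⇒ A = (125/56)/(1/112) = 250.

250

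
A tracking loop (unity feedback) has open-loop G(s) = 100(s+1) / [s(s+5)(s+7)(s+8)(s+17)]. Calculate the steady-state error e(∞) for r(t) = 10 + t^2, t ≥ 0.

G(s) has one factor of s in the denominator, so the system is type 1. By superposition:
  • 10: tracked with zero error.
  • t^2: a type-1 system cannot track it, e_ss → ∞.
The unbounded component dominates.

infinity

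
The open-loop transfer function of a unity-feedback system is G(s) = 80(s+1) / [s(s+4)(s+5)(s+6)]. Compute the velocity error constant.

System type = 1 (one pole at s=0).
K_v = lim_{s→0} s·G(s) = 80·1 / (4·5·6) = 2/3.

2/3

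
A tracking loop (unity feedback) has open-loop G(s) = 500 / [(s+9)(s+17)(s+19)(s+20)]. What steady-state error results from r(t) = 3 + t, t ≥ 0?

infinity

No free integrators in G(s): this is a type 0 system. Taking each input component in turn:
  • 3: e_ss = 3/(1+K_p) with K_p=25/2907 → 8721/2932.
  • t: a type-0 system cannot track it, e_ss → ∞.
The unbounded component dominates.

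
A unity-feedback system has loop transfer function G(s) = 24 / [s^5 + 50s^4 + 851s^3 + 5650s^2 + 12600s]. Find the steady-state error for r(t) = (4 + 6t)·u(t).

Lowest-order denominator term is 12600s, so the open loop has 1 pole at the origin → type 1 system. Taking each input component in turn:
  • 4: tracked with zero error.
  • 6t: e_ss = 6/K_v with K_v=1/525 → 3150.
Total e_ss = 3150.

3150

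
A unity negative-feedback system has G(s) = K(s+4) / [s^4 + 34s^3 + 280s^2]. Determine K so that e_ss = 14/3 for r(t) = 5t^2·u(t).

The denominator has no term below 280s^2 — 2 poles at s=0, type 2.
K_a = lim_{s→0} s^2·G(s) = K·4 / 280 = (1/70)·K.
e_ss = 10/K_a = 14/3 ⇒ K_a = 15/7 ⇒ K = (15/7)/(1/70) = 150.

150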